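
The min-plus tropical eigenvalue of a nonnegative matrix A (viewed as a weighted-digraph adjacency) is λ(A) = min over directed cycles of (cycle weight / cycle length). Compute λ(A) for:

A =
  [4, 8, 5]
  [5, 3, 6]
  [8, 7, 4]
λ(A) = 3

Enumerate directed cycles and compute their means (weight / length). Sample:
  cycle 0 → 0: weight = 4, length = 1, mean = 4/1 ≈ 4.000
  cycle 1 → 1: weight = 3, length = 1, mean = 3/1 ≈ 3.000
  cycle 2 → 2: weight = 4, length = 1, mean = 4/1 ≈ 4.000
  cycle 0 → 1 → 0: weight = 13, length = 2, mean = 13/2 ≈ 6.500
  cycle 0 → 2 → 0: weight = 13, length = 2, mean = 13/2 ≈ 6.500
  cycle 1 → 0 → 1: weight = 13, length = 2, mean = 13/2 ≈ 6.500
Minimum mean = 3.000, attained e.g. along the cycle 1 → 1 with weight 3 and length 1. So λ(A) = 3/1 = 3.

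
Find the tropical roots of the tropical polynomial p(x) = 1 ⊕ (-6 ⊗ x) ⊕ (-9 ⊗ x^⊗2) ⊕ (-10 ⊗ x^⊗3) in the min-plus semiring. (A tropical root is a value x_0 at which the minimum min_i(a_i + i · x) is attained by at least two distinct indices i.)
Roots: {1, 3, 7}

Each tropical root is a break point of the lower envelope of the lines y = a_i + i · x (there are 4 lines, with slopes 0, 1, ..., 3). Only the lines that attain the minimum somewhere contribute to roots; other lines are dominated. Here the surviving (envelope) indices are i = 3, i = 2, i = 1, i = 0.
Intersections between consecutive envelope lines give the roots: for adjacent envelope indices i < j the intersection is x = (a_i − a_j) / (j − i). Reading off the sorted break points: {1, 3, 7}.
Verification: at each break x_0, at least two indices attain the minimum of min_i(a_i + i · x_0).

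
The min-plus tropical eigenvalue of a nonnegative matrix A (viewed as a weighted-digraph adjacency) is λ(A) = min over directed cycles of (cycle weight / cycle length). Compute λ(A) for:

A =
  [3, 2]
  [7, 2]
λ(A) = 2

Enumerate directed cycles and compute their means (weight / length). Sample:
  cycle 0 → 0: weight = 3, length = 1, mean = 3/1 ≈ 3.000
  cycle 1 → 1: weight = 2, length = 1, mean = 2/1 ≈ 2.000
  cycle 0 → 1 → 0: weight = 9, length = 2, mean = 9/2 ≈ 4.500
  cycle 1 → 0 → 1: weight = 9, length = 2, mean = 9/2 ≈ 4.500
Minimum mean = 2.000, attained e.g. along the cycle 1 → 1 with weight 2 and length 1. So λ(A) = 2/1 = 2.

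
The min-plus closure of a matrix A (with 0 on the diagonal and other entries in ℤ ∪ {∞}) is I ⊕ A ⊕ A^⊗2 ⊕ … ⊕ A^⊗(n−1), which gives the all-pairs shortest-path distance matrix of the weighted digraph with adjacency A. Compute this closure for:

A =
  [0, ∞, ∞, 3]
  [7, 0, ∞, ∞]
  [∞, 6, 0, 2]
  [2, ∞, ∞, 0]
Closure =
  [0, ∞, ∞, 3]
  [7, 0, ∞, 10]
  [4, 6, 0, 2]
  [2, ∞, ∞, 0]

This is the Floyd-Warshall all-pairs shortest-path computation. For each intermediate vertex k = 0, 1, …, 3, update dist[i][j] ← min(dist[i][j], dist[i][k] + dist[k][j]). The final matrix gives, for each (i, j), the minimum total weight of any directed path from i to j (possibly empty when i = j).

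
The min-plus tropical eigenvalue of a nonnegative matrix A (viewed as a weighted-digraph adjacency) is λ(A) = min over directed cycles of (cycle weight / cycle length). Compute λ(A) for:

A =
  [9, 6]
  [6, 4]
λ(A) = 4

Enumerate directed cycles and compute their means (weight / length). Sample:
  cycle 0 → 0: weight = 9, length = 1, mean = 9/1 ≈ 9.000
  cycle 1 → 1: weight = 4, length = 1, mean = 4/1 ≈ 4.000
  cycle 0 → 1 → 0: weight = 12, length = 2, mean = 12/2 ≈ 6.000
  cycle 1 → 0 → 1: weight = 12, length = 2, mean = 12/2 ≈ 6.000
Minimum mean = 4.000, attained e.g. along the cycle 1 → 1 with weight 4 and length 1. So λ(A) = 4/1 = 4.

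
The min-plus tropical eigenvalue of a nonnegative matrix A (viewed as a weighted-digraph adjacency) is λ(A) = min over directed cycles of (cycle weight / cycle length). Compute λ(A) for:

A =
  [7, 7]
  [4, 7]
λ(A) = 11/2

Enumerate directed cycles and compute their means (weight / length). Sample:
  cycle 0 → 0: weight = 7, length = 1, mean = 7/1 ≈ 7.000
  cycle 1 → 1: weight = 7, length = 1, mean = 7/1 ≈ 7.000
  cycle 0 → 1 → 0: weight = 11, length = 2, mean = 11/2 ≈ 5.500
  cycle 1 → 0 → 1: weight = 11, length = 2, mean = 11/2 ≈ 5.500
Minimum mean = 5.500, attained e.g. along the cycle 0 → 1 → 0 with weight 11 and length 2. So λ(A) = 11/2 = 11/2.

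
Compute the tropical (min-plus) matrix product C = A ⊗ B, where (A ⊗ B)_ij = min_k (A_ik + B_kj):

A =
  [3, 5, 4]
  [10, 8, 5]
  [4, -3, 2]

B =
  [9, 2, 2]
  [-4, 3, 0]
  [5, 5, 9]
A ⊗ B =
  [1, 5, 5]
  [4, 10, 8]
  [-7, 0, -3]

Apply the min-plus product entry-by-entry:
  C[0][0] = min over k of (A[0][0] + B[0][0] = 3 + 9 = 12, A[0][1] + B[1][0] = 5 + -4 = 1, A[0][2] + B[2][0] = 4 + 5 = 9) = 1 (attained at k = 1)
  C[0][1] = min over k of (A[0][0] + B[0][1] = 3 + 2 = 5, A[0][1] + B[1][1] = 5 + 3 = 8, A[0][2] + B[2][1] = 4 + 5 = 9) = 5 (attained at k = 0)
  C[0][2] = min over k of (A[0][0] + B[0][2] = 3 + 2 = 5, A[0][1] + B[1][2] = 5 + 0 = 5, A[0][2] + B[2][2] = 4 + 9 = 13) = 5 (attained at k = 0)
  C[1][0] = min over k of (A[1][0] + B[0][0] = 10 + 9 = 19, A[1][1] + B[1][0] = 8 + -4 = 4, A[1][2] + B[2][0] = 5 + 5 = 10) = 4 (attained at k = 1)
  C[1][1] = min over k of (A[1][0] + B[0][1] = 10 + 2 = 12, A[1][1] + B[1][1] = 8 + 3 = 11, A[1][2] + B[2][1] = 5 + 5 = 10) = 10 (attained at k = 2)
  C[1][2] = min over k of (A[1][0] + B[0][2] = 10 + 2 = 12, A[1][1] + B[1][2] = 8 + 0 = 8, A[1][2] + B[2][2] = 5 + 9 = 14) = 8 (attained at k = 1)
  C[2][0] = min over k of (A[2][0] + B[0][0] = 4 + 9 = 13, A[2][1] + B[1][0] = -3 + -4 = -7, A[2][2] + B[2][0] = 2 + 5 = 7) = -7 (attained at k = 1)
  C[2][1] = min over k of (A[2][0] + B[0][1] = 4 + 2 = 6, A[2][1] + B[1][1] = -3 + 3 = 0, A[2][2] + B[2][1] = 2 + 5 = 7) = 0 (attained at k = 1)
  C[2][2] = min over k of (A[2][0] + B[0][2] = 4 + 2 = 6, A[2][1] + B[1][2] = -3 + 0 = -3, A[2][2] + B[2][2] = 2 + 9 = 11) = -3 (attained at k = 1)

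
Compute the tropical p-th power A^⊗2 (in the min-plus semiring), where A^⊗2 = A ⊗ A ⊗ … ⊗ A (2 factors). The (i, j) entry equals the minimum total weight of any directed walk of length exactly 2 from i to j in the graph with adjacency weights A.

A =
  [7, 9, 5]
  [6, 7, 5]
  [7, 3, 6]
A^⊗2 =
  [12, 8, 11]
  [12, 8, 11]
  [9, 9, 8]

Each entry (A^⊗2)_ij equals the minimum over all length-2 walks i = v_0 → v_1 → … → v_2 = j of Σ_t A[v_t][v_{t+1}]. For example, for (i, j) = (0, 2) we minimise over 3 possible intermediate vertex sequences; the minimum is 11, attained along the walk 0 → 2 → 2.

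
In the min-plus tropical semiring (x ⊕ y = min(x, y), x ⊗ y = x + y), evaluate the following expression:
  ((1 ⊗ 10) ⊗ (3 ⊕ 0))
((1 ⊗ 10) ⊗ (3 ⊕ 0)) = 11

Expand innermost to outermost. Recall ⊕ takes the minimum of its arguments and ⊗ takes their sum. Working out the expression ((1 ⊗ 10) ⊗ (3 ⊕ 0)) gives 11.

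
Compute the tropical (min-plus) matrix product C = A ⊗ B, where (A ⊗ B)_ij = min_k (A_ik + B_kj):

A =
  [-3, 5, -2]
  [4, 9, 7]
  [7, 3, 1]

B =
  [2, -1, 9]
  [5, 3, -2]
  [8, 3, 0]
A ⊗ B =
  [-1, -4, -2]
  [6, 3, 7]
  [8, 4, 1]

Apply the min-plus product entry-by-entry:
  C[0][0] = min over k of (A[0][0] + B[0][0] = -3 + 2 = -1, A[0][1] + B[1][0] = 5 + 5 = 10, A[0][2] + B[2][0] = -2 + 8 = 6) = -1 (attained at k = 0)
  C[0][1] = min over k of (A[0][0] + B[0][1] = -3 + -1 = -4, A[0][1] + B[1][1] = 5 + 3 = 8, A[0][2] + B[2][1] = -2 + 3 = 1) = -4 (attained at k = 0)
  C[0][2] = min over k of (A[0][0] + B[0][2] = -3 + 9 = 6, A[0][1] + B[1][2] = 5 + -2 = 3, A[0][2] + B[2][2] = -2 + 0 = -2) = -2 (attained at k = 2)
  C[1][0] = min over k of (A[1][0] + B[0][0] = 4 + 2 = 6, A[1][1] + B[1][0] = 9 + 5 = 14, A[1][2] + B[2][0] = 7 + 8 = 15) = 6 (attained at k = 0)
  C[1][1] = min over k of (A[1][0] + B[0][1] = 4 + -1 = 3, A[1][1] + B[1][1] = 9 + 3 = 12, A[1][2] + B[2][1] = 7 + 3 = 10) = 3 (attained at k = 0)
  C[1][2] = min over k of (A[1][0] + B[0][2] = 4 + 9 = 13, A[1][1] + B[1][2] = 9 + -2 = 7, A[1][2] + B[2][2] = 7 + 0 = 7) = 7 (attained at k = 1)
  C[2][0] = min over k of (A[2][0] + B[0][0] = 7 + 2 = 9, A[2][1] + B[1][0] = 3 + 5 = 8, A[2][2] + B[2][0] = 1 + 8 = 9) = 8 (attained at k = 1)
  C[2][1] = min over k of (A[2][0] + B[0][1] = 7 + -1 = 6, A[2][1] + B[1][1] = 3 + 3 = 6, A[2][2] + B[2][1] = 1 + 3 = 4) = 4 (attained at k = 2)
  C[2][2] = min over k of (A[2][0] + B[0][2] = 7 + 9 = 16, A[2][1] + B[1][2] = 3 + -2 = 1, A[2][2] + B[2][2] = 1 + 0 = 1) = 1 (attained at k = 1)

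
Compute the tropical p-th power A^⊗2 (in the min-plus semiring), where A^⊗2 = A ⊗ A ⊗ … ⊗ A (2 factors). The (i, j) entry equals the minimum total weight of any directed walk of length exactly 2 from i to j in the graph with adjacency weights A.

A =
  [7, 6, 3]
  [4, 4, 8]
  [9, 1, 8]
A^⊗2 =
  [10, 4, 10]
  [8, 8, 7]
  [5, 5, 9]

Each entry (A^⊗2)_ij equals the minimum over all length-2 walks i = v_0 → v_1 → … → v_2 = j of Σ_t A[v_t][v_{t+1}]. For example, for (i, j) = (0, 2) we minimise over 3 possible intermediate vertex sequences; the minimum is 10, attained along the walk 0 → 0 → 2.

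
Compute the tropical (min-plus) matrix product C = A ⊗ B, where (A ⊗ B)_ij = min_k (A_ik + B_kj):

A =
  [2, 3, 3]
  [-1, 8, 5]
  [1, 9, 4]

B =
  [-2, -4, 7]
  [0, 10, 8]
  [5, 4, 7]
A ⊗ B =
  [0, -2, 9]
  [-3, -5, 6]
  [-1, -3, 8]

Apply the min-plus product entry-by-entry:
  C[0][0] = min over k of (A[0][0] + B[0][0] = 2 + -2 = 0, A[0][1] + B[1][0] = 3 + 0 = 3, A[0][2] + B[2][0] = 3 + 5 = 8) = 0 (attained at k = 0)
  C[0][1] = min over k of (A[0][0] + B[0][1] = 2 + -4 = -2, A[0][1] + B[1][1] = 3 + 10 = 13, A[0][2] + B[2][1] = 3 + 4 = 7) = -2 (attained at k = 0)
  C[0][2] = min over k of (A[0][0] + B[0][2] = 2 + 7 = 9, A[0][1] + B[1][2] = 3 + 8 = 11, A[0][2] + B[2][2] = 3 + 7 = 10) = 9 (attained at k = 0)
  C[1][0] = min over k of (A[1][0] + B[0][0] = -1 + -2 = -3, A[1][1] + B[1][0] = 8 + 0 = 8, A[1][2] + B[2][0] = 5 + 5 = 10) = -3 (attained at k = 0)
  C[1][1] = min over k of (A[1][0] + B[0][1] = -1 + -4 = -5, A[1][1] + B[1][1] = 8 + 10 = 18, A[1][2] + B[2][1] = 5 + 4 = 9) = -5 (attained at k = 0)
  C[1][2] = min over k of (A[1][0] + B[0][2] = -1 + 7 = 6, A[1][1] + B[1][2] = 8 + 8 = 16, A[1][2] + B[2][2] = 5 + 7 = 12) = 6 (attained at k = 0)
  C[2][0] = min over k of (A[2][0] + B[0][0] = 1 + -2 = -1, A[2][1] + B[1][0] = 9 + 0 = 9, A[2][2] + B[2][0] = 4 + 5 = 9) = -1 (attained at k = 0)
  C[2][1] = min over k of (A[2][0] + B[0][1] = 1 + -4 = -3, A[2][1] + B[1][1] = 9 + 10 = 19, A[2][2] + B[2][1] = 4 + 4 = 8) = -3 (attained at k = 0)
  C[2][2] = min over k of (A[2][0] + B[0][2] = 1 + 7 = 8, A[2][1] + B[1][2] = 9 + 8 = 17, A[2][2] + B[2][2] = 4 + 7 = 11) = 8 (attained at k = 0)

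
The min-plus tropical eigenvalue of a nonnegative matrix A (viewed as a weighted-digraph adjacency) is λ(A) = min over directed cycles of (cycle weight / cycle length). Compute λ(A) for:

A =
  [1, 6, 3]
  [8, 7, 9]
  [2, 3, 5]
λ(A) = 1

Enumerate directed cycles and compute their means (weight / length). Sample:
  cycle 0 → 0: weight = 1, length = 1, mean = 1/1 ≈ 1.000
  cycle 1 → 1: weight = 7, length = 1, mean = 7/1 ≈ 7.000
  cycle 2 → 2: weight = 5, length = 1, mean = 5/1 ≈ 5.000
  cycle 0 → 1 → 0: weight = 14, length = 2, mean = 14/2 ≈ 7.000
  cycle 0 → 2 → 0: weight = 5, length = 2, mean = 5/2 ≈ 2.500
  cycle 1 → 0 → 1: weight = 14, length = 2, mean = 14/2 ≈ 7.000
Minimum mean = 1.000, attained e.g. along the cycle 0 → 0 with weight 1 and length 1. So λ(A) = 1/1 = 1.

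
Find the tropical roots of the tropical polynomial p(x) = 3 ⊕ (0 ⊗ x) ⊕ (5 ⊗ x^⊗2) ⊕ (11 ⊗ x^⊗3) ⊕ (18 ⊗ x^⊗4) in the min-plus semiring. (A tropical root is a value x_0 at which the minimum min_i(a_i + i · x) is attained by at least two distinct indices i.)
Roots: {-7, -6, -5, 3}

Each tropical root is a break point of the lower envelope of the lines y = a_i + i · x (there are 5 lines, with slopes 0, 1, ..., 4). Only the lines that attain the minimum somewhere contribute to roots; other lines are dominated. Here the surviving (envelope) indices are i = 4, i = 3, i = 2, i = 1, i = 0.
Intersections between consecutive envelope lines give the roots: for adjacent envelope indices i < j the intersection is x = (a_i − a_j) / (j − i). Reading off the sorted break points: {-7, -6, -5, 3}.
Verification: at each break x_0, at least two indices attain the minimum of min_i(a_i + i · x_0).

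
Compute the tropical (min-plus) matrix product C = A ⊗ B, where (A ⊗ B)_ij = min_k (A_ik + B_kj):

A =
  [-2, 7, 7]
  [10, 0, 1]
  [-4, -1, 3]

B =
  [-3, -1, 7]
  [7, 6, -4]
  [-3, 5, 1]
A ⊗ B =
  [-5, -3, 3]
  [-2, 6, -4]
  [-7, -5, -5]

Apply the min-plus product entry-by-entry:
  C[0][0] = min over k of (A[0][0] + B[0][0] = -2 + -3 = -5, A[0][1] + B[1][0] = 7 + 7 = 14, A[0][2] + B[2][0] = 7 + -3 = 4) = -5 (attained at k = 0)
  C[0][1] = min over k of (A[0][0] + B[0][1] = -2 + -1 = -3, A[0][1] + B[1][1] = 7 + 6 = 13, A[0][2] + B[2][1] = 7 + 5 = 12) = -3 (attained at k = 0)
  C[0][2] = min over k of (A[0][0] + B[0][2] = -2 + 7 = 5, A[0][1] + B[1][2] = 7 + -4 = 3, A[0][2] + B[2][2] = 7 + 1 = 8) = 3 (attained at k = 1)
  C[1][0] = min over k of (A[1][0] + B[0][0] = 10 + -3 = 7, A[1][1] + B[1][0] = 0 + 7 = 7, A[1][2] + B[2][0] = 1 + -3 = -2) = -2 (attained at k = 2)
  C[1][1] = min over k of (A[1][0] + B[0][1] = 10 + -1 = 9, A[1][1] + B[1][1] = 0 + 6 = 6, A[1][2] + B[2][1] = 1 + 5 = 6) = 6 (attained at k = 1)
  C[1][2] = min over k of (A[1][0] + B[0][2] = 10 + 7 = 17, A[1][1] + B[1][2] = 0 + -4 = -4, A[1][2] + B[2][2] = 1 + 1 = 2) = -4 (attained at k = 1)
  C[2][0] = min over k of (A[2][0] + B[0][0] = -4 + -3 = -7, A[2][1] + B[1][0] = -1 + 7 = 6, A[2][2] + B[2][0] = 3 + -3 = 0) = -7 (attained at k = 0)
  C[2][1] = min over k of (A[2][0] + B[0][1] = -4 + -1 = -5, A[2][1] + B[1][1] = -1 + 6 = 5, A[2][2] + B[2][1] = 3 + 5 = 8) = -5 (attained at k = 0)
  C[2][2] = min over k of (A[2][0] + B[0][2] = -4 + 7 = 3, A[2][1] + B[1][2] = -1 + -4 = -5, A[2][2] + B[2][2] = 3 + 1 = 4) = -5 (attained at k = 1)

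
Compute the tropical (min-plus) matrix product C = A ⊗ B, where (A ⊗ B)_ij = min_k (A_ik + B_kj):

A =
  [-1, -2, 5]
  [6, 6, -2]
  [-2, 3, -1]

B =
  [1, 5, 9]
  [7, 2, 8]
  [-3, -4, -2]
A ⊗ B =
  [0, 0, 3]
  [-5, -6, -4]
  [-4, -5, -3]

Apply the min-plus product entry-by-entry:
  C[0][0] = min over k of (A[0][0] + B[0][0] = -1 + 1 = 0, A[0][1] + B[1][0] = -2 + 7 = 5, A[0][2] + B[2][0] = 5 + -3 = 2) = 0 (attained at k = 0)
  C[0][1] = min over k of (A[0][0] + B[0][1] = -1 + 5 = 4, A[0][1] + B[1][1] = -2 + 2 = 0, A[0][2] + B[2][1] = 5 + -4 = 1) = 0 (attained at k = 1)
  C[0][2] = min over k of (A[0][0] + B[0][2] = -1 + 9 = 8, A[0][1] + B[1][2] = -2 + 8 = 6, A[0][2] + B[2][2] = 5 + -2 = 3) = 3 (attained at k = 2)
  C[1][0] = min over k of (A[1][0] + B[0][0] = 6 + 1 = 7, A[1][1] + B[1][0] = 6 + 7 = 13, A[1][2] + B[2][0] = -2 + -3 = -5) = -5 (attained at k = 2)
  C[1][1] = min over k of (A[1][0] + B[0][1] = 6 + 5 = 11, A[1][1] + B[1][1] = 6 + 2 = 8, A[1][2] + B[2][1] = -2 + -4 = -6) = -6 (attained at k = 2)
  C[1][2] = min over k of (A[1][0] + B[0][2] = 6 + 9 = 15, A[1][1] + B[1][2] = 6 + 8 = 14, A[1][2] + B[2][2] = -2 + -2 = -4) = -4 (attained at k = 2)
  C[2][0] = min over k of (A[2][0] + B[0][0] = -2 + 1 = -1, A[2][1] + B[1][0] = 3 + 7 = 10, A[2][2] + B[2][0] = -1 + -3 = -4) = -4 (attained at k = 2)
  C[2][1] = min over k of (A[2][0] + B[0][1] = -2 + 5 = 3, A[2][1] + B[1][1] = 3 + 2 = 5, A[2][2] + B[2][1] = -1 + -4 = -5) = -5 (attained at k = 2)
  C[2][2] = min over k of (A[2][0] + B[0][2] = -2 + 9 = 7, A[2][1] + B[1][2] = 3 + 8 = 11, A[2][2] + B[2][2] = -1 + -2 = -3) = -3 (attained at k = 2)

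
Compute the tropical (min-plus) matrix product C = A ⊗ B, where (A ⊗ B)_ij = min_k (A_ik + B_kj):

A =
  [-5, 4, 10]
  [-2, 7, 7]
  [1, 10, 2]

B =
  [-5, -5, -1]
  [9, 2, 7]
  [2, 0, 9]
A ⊗ B =
  [-10, -10, -6]
  [-7, -7, -3]
  [-4, -4, 0]

Apply the min-plus product entry-by-entry:
  C[0][0] = min over k of (A[0][0] + B[0][0] = -5 + -5 = -10, A[0][1] + B[1][0] = 4 + 9 = 13, A[0][2] + B[2][0] = 10 + 2 = 12) = -10 (attained at k = 0)
  C[0][1] = min over k of (A[0][0] + B[0][1] = -5 + -5 = -10, A[0][1] + B[1][1] = 4 + 2 = 6, A[0][2] + B[2][1] = 10 + 0 = 10) = -10 (attained at k = 0)
  C[0][2] = min over k of (A[0][0] + B[0][2] = -5 + -1 = -6, A[0][1] + B[1][2] = 4 + 7 = 11, A[0][2] + B[2][2] = 10 + 9 = 19) = -6 (attained at k = 0)
  C[1][0] = min over k of (A[1][0] + B[0][0] = -2 + -5 = -7, A[1][1] + B[1][0] = 7 + 9 = 16, A[1][2] + B[2][0] = 7 + 2 = 9) = -7 (attained at k = 0)
  C[1][1] = min over k of (A[1][0] + B[0][1] = -2 + -5 = -7, A[1][1] + B[1][1] = 7 + 2 = 9, A[1][2] + B[2][1] = 7 + 0 = 7) = -7 (attained at k = 0)
  C[1][2] = min over k of (A[1][0] + B[0][2] = -2 + -1 = -3, A[1][1] + B[1][2] = 7 + 7 = 14, A[1][2] + B[2][2] = 7 + 9 = 16) = -3 (attained at k = 0)
  C[2][0] = min over k of (A[2][0] + B[0][0] = 1 + -5 = -4, A[2][1] + B[1][0] = 10 + 9 = 19, A[2][2] + B[2][0] = 2 + 2 = 4) = -4 (attained at k = 0)
  C[2][1] = min over k of (A[2][0] + B[0][1] = 1 + -5 = -4, A[2][1] + B[1][1] = 10 + 2 = 12, A[2][2] + B[2][1] = 2 + 0 = 2) = -4 (attained at k = 0)
  C[2][2] = min over k of (A[2][0] + B[0][2] = 1 + -1 = 0, A[2][1] + B[1][2] = 10 + 7 = 17, A[2][2] + B[2][2] = 2 + 9 = 11) = 0 (attained at k = 0)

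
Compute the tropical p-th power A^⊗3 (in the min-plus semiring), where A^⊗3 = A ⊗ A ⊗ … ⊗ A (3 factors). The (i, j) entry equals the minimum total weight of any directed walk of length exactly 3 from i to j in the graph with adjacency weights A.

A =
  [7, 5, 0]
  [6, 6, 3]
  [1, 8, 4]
A^⊗3 =
  [5, 6, 1]
  [7, 9, 4]
  [2, 9, 5]

Each entry (A^⊗3)_ij equals the minimum over all length-3 walks i = v_0 → v_1 → … → v_3 = j of Σ_t A[v_t][v_{t+1}]. For example, for (i, j) = (0, 2) we minimise over 9 possible intermediate vertex sequences; the minimum is 1, attained along the walk 0 → 2 → 0 → 2.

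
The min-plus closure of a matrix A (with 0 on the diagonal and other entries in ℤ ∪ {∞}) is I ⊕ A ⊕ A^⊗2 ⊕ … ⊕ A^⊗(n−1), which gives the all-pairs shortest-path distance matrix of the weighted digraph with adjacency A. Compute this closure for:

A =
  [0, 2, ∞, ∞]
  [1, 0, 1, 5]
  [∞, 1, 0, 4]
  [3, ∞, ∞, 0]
Closure =
  [0, 2, 3, 7]
  [1, 0, 1, 5]
  [2, 1, 0, 4]
  [3, 5, 6, 0]

This is the Floyd-Warshall all-pairs shortest-path computation. For each intermediate vertex k = 0, 1, …, 3, update dist[i][j] ← min(dist[i][j], dist[i][k] + dist[k][j]). The final matrix gives, for each (i, j), the minimum total weight of any directed path from i to j (possibly empty when i = j).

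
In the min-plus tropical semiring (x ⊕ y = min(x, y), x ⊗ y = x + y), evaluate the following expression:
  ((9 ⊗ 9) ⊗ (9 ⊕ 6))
((9 ⊗ 9) ⊗ (9 ⊕ 6)) = 24

Expand innermost to outermost. Recall ⊕ takes the minimum of its arguments and ⊗ takes their sum. Working out the expression ((9 ⊗ 9) ⊗ (9 ⊕ 6)) gives 24.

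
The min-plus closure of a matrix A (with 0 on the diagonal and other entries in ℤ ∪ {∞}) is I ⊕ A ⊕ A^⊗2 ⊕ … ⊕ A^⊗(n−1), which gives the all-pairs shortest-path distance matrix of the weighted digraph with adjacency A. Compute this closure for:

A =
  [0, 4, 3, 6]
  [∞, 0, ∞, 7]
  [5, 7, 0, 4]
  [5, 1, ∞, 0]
Closure =
  [0, 4, 3, 6]
  [12, 0, 15, 7]
  [5, 5, 0, 4]
  [5, 1, 8, 0]

This is the Floyd-Warshall all-pairs shortest-path computation. For each intermediate vertex k = 0, 1, …, 3, update dist[i][j] ← min(dist[i][j], dist[i][k] + dist[k][j]). The final matrix gives, for each (i, j), the minimum total weight of any directed path from i to j (possibly empty when i = j).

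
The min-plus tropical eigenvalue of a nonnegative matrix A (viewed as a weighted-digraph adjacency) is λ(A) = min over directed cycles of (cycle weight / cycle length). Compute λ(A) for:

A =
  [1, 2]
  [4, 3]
λ(A) = 1

Enumerate directed cycles and compute their means (weight / length). Sample:
  cycle 0 → 0: weight = 1, length = 1, mean = 1/1 ≈ 1.000
  cycle 1 → 1: weight = 3, length = 1, mean = 3/1 ≈ 3.000
  cycle 0 → 1 → 0: weight = 6, length = 2, mean = 6/2 ≈ 3.000
  cycle 1 → 0 → 1: weight = 6, length = 2, mean = 6/2 ≈ 3.000
Minimum mean = 1.000, attained e.g. along the cycle 0 → 0 with weight 1 and length 1. So λ(A) = 1/1 = 1.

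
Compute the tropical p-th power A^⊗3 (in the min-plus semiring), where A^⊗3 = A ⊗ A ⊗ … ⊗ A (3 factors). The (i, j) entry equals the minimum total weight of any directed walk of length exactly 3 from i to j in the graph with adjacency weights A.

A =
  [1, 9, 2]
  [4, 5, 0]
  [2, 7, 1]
A^⊗3 =
  [3, 10, 4]
  [3, 8, 2]
  [4, 9, 3]

Each entry (A^⊗3)_ij equals the minimum over all length-3 walks i = v_0 → v_1 → … → v_3 = j of Σ_t A[v_t][v_{t+1}]. For example, for (i, j) = (0, 2) we minimise over 9 possible intermediate vertex sequences; the minimum is 4, attained along the walk 0 → 0 → 0 → 2.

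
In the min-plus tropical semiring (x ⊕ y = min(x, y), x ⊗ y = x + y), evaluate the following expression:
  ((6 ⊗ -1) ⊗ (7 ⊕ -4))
((6 ⊗ -1) ⊗ (7 ⊕ -4)) = 1

Expand innermost to outermost. Recall ⊕ takes the minimum of its arguments and ⊗ takes their sum. Working out the expression ((6 ⊗ -1) ⊗ (7 ⊕ -4)) gives 1.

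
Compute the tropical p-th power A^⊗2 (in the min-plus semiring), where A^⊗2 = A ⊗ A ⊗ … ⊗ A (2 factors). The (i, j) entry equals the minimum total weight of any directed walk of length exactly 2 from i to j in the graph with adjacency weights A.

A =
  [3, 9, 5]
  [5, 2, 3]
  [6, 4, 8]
A^⊗2 =
  [6, 9, 8]
  [7, 4, 5]
  [9, 6, 7]

Each entry (A^⊗2)_ij equals the minimum over all length-2 walks i = v_0 → v_1 → … → v_2 = j of Σ_t A[v_t][v_{t+1}]. For example, for (i, j) = (0, 2) we minimise over 3 possible intermediate vertex sequences; the minimum is 8, attained along the walk 0 → 0 → 2.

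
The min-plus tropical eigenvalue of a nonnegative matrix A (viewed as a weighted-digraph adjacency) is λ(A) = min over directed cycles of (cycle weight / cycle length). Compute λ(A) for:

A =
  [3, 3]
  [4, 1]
λ(A) = 1

Enumerate directed cycles and compute their means (weight / length). Sample:
  cycle 0 → 0: weight = 3, length = 1, mean = 3/1 ≈ 3.000
  cycle 1 → 1: weight = 1, length = 1, mean = 1/1 ≈ 1.000
  cycle 0 → 1 → 0: weight = 7, length = 2, mean = 7/2 ≈ 3.500
  cycle 1 → 0 → 1: weight = 7, length = 2, mean = 7/2 ≈ 3.500
Minimum mean = 1.000, attained e.g. along the cycle 1 → 1 with weight 1 and length 1. So λ(A) = 1/1 = 1.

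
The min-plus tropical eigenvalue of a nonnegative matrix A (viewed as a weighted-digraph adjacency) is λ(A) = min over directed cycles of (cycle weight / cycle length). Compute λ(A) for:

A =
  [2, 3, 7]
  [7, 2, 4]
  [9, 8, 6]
λ(A) = 2

Enumerate directed cycles and compute their means (weight / length). Sample:
  cycle 0 → 0: weight = 2, length = 1, mean = 2/1 ≈ 2.000
  cycle 1 → 1: weight = 2, length = 1, mean = 2/1 ≈ 2.000
  cycle 2 → 2: weight = 6, length = 1, mean = 6/1 ≈ 6.000
  cycle 0 → 1 → 0: weight = 10, length = 2, mean = 10/2 ≈ 5.000
  cycle 0 → 2 → 0: weight = 16, length = 2, mean = 16/2 ≈ 8.000
  cycle 1 → 0 → 1: weight = 10, length = 2, mean = 10/2 ≈ 5.000
Minimum mean = 2.000, attained e.g. along the cycle 0 → 0 with weight 2 and length 1. So λ(A) = 2/1 = 2.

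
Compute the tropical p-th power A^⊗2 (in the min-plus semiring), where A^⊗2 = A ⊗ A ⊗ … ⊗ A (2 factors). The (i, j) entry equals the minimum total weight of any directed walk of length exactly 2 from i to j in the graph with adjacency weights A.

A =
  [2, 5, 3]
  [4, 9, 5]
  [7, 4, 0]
A^⊗2 =
  [4, 7, 3]
  [6, 9, 5]
  [7, 4, 0]

Each entry (A^⊗2)_ij equals the minimum over all length-2 walks i = v_0 → v_1 → … → v_2 = j of Σ_t A[v_t][v_{t+1}]. For example, for (i, j) = (0, 2) we minimise over 3 possible intermediate vertex sequences; the minimum is 3, attained along the walk 0 → 2 → 2.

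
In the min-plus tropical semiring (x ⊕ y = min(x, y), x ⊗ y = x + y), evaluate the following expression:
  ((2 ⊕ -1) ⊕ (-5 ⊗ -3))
((2 ⊕ -1) ⊕ (-5 ⊗ -3)) = -8

Expand innermost to outermost. Recall ⊕ takes the minimum of its arguments and ⊗ takes their sum. Working out the expression ((2 ⊕ -1) ⊕ (-5 ⊗ -3)) gives -8.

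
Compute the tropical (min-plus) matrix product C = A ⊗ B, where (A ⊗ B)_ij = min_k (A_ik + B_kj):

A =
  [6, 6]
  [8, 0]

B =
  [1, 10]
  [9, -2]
A ⊗ B =
  [7, 4]
  [9, -2]

Apply the min-plus product entry-by-entry:
  C[0][0] = min over k of (A[0][0] + B[0][0] = 6 + 1 = 7, A[0][1] + B[1][0] = 6 + 9 = 15) = 7 (attained at k = 0)
  C[0][1] = min over k of (A[0][0] + B[0][1] = 6 + 10 = 16, A[0][1] + B[1][1] = 6 + -2 = 4) = 4 (attained at k = 1)
  C[1][0] = min over k of (A[1][0] + B[0][0] = 8 + 1 = 9, A[1][1] + B[1][0] = 0 + 9 = 9) = 9 (attained at k = 0)
  C[1][1] = min over k of (A[1][0] + B[0][1] = 8 + 10 = 18, A[1][1] + B[1][1] = 0 + -2 = -2) = -2 (attained at k = 1)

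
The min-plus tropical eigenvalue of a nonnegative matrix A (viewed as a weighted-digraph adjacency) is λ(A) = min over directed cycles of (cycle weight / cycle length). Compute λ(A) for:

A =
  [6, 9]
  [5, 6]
λ(A) = 6

Enumerate directed cycles and compute their means (weight / length). Sample:
  cycle 0 → 0: weight = 6, length = 1, mean = 6/1 ≈ 6.000
  cycle 1 → 1: weight = 6, length = 1, mean = 6/1 ≈ 6.000
  cycle 0 → 1 → 0: weight = 14, length = 2, mean = 14/2 ≈ 7.000
  cycle 1 → 0 → 1: weight = 14, length = 2, mean = 14/2 ≈ 7.000
Minimum mean = 6.000, attained e.g. along the cycle 0 → 0 with weight 6 and length 1. So λ(A) = 6/1 = 6.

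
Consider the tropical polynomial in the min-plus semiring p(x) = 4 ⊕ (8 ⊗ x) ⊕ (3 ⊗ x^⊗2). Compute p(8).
p(8) = 4

A tropical monomial a ⊗ x^⊗i evaluates to a + i · x. Evaluating each term at x = 8:
  Term 0 contributes 4 + 0 · 8 = 4
  Term 1 contributes 8 + 1 · 8 = 16
  Term 2 contributes 3 + 2 · 8 = 19
p(8) = ⊕ of these = min[4, 16, 19] = 4.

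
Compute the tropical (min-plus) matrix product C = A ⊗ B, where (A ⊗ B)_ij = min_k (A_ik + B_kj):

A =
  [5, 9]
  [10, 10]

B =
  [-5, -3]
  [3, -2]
A ⊗ B =
  [0, 2]
  [5, 7]

Apply the min-plus product entry-by-entry:
  C[0][0] = min over k of (A[0][0] + B[0][0] = 5 + -5 = 0, A[0][1] + B[1][0] = 9 + 3 = 12) = 0 (attained at k = 0)
  C[0][1] = min over k of (A[0][0] + B[0][1] = 5 + -3 = 2, A[0][1] + B[1][1] = 9 + -2 = 7) = 2 (attained at k = 0)
  C[1][0] = min over k of (A[1][0] + B[0][0] = 10 + -5 = 5, A[1][1] + B[1][0] = 10 + 3 = 13) = 5 (attained at k = 0)
  C[1][1] = min over k of (A[1][0] + B[0][1] = 10 + -3 = 7, A[1][1] + B[1][1] = 10 + -2 = 8) = 7 (attained at k = 0)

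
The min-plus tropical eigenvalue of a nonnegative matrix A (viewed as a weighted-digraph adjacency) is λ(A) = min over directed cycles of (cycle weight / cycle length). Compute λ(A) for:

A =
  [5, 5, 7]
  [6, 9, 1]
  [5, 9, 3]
λ(A) = 3

Enumerate directed cycles and compute their means (weight / length). Sample:
  cycle 0 → 0: weight = 5, length = 1, mean = 5/1 ≈ 5.000
  cycle 1 → 1: weight = 9, length = 1, mean = 9/1 ≈ 9.000
  cycle 2 → 2: weight = 3, length = 1, mean = 3/1 ≈ 3.000
  cycle 0 → 1 → 0: weight = 11, length = 2, mean = 11/2 ≈ 5.500
  cycle 0 → 2 → 0: weight = 12, length = 2, mean = 12/2 ≈ 6.000
  cycle 1 → 0 → 1: weight = 11, length = 2, mean = 11/2 ≈ 5.500
Minimum mean = 3.000, attained e.g. along the cycle 2 → 2 with weight 3 and length 1. So λ(A) = 3/1 = 3.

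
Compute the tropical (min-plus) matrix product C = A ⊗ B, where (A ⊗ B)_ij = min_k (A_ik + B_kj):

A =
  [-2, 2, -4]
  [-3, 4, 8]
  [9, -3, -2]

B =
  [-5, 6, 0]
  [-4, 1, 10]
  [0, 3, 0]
A ⊗ B =
  [-7, -1, -4]
  [-8, 3, -3]
  [-7, -2, -2]

Apply the min-plus product entry-by-entry:
  C[0][0] = min over k of (A[0][0] + B[0][0] = -2 + -5 = -7, A[0][1] + B[1][0] = 2 + -4 = -2, A[0][2] + B[2][0] = -4 + 0 = -4) = -7 (attained at k = 0)
  C[0][1] = min over k of (A[0][0] + B[0][1] = -2 + 6 = 4, A[0][1] + B[1][1] = 2 + 1 = 3, A[0][2] + B[2][1] = -4 + 3 = -1) = -1 (attained at k = 2)
  C[0][2] = min over k of (A[0][0] + B[0][2] = -2 + 0 = -2, A[0][1] + B[1][2] = 2 + 10 = 12, A[0][2] + B[2][2] = -4 + 0 = -4) = -4 (attained at k = 2)
  C[1][0] = min over k of (A[1][0] + B[0][0] = -3 + -5 = -8, A[1][1] + B[1][0] = 4 + -4 = 0, A[1][2] + B[2][0] = 8 + 0 = 8) = -8 (attained at k = 0)
  C[1][1] = min over k of (A[1][0] + B[0][1] = -3 + 6 = 3, A[1][1] + B[1][1] = 4 + 1 = 5, A[1][2] + B[2][1] = 8 + 3 = 11) = 3 (attained at k = 0)
  C[1][2] = min over k of (A[1][0] + B[0][2] = -3 + 0 = -3, A[1][1] + B[1][2] = 4 + 10 = 14, A[1][2] + B[2][2] = 8 + 0 = 8) = -3 (attained at k = 0)
  C[2][0] = min over k of (A[2][0] + B[0][0] = 9 + -5 = 4, A[2][1] + B[1][0] = -3 + -4 = -7, A[2][2] + B[2][0] = -2 + 0 = -2) = -7 (attained at k = 1)
  C[2][1] = min over k of (A[2][0] + B[0][1] = 9 + 6 = 15, A[2][1] + B[1][1] = -3 + 1 = -2, A[2][2] + B[2][1] = -2 + 3 = 1) = -2 (attained at k = 1)
  C[2][2] = min over k of (A[2][0] + B[0][2] = 9 + 0 = 9, A[2][1] + B[1][2] = -3 + 10 = 7, A[2][2] + B[2][2] = -2 + 0 = -2) = -2 (attained at k = 2)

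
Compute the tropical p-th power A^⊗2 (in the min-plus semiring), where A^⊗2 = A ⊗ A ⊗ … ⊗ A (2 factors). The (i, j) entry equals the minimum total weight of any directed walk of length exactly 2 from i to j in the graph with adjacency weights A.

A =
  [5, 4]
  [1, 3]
A^⊗2 =
  [5, 7]
  [4, 5]

Each entry (A^⊗2)_ij equals the minimum over all length-2 walks i = v_0 → v_1 → … → v_2 = j of Σ_t A[v_t][v_{t+1}]. For example, for (i, j) = (0, 1) we minimise over 2 possible intermediate vertex sequences; the minimum is 7, attained along the walk 0 → 1 → 1.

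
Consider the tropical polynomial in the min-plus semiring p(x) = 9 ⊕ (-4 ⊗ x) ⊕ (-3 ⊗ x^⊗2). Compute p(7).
p(7) = 3

A tropical monomial a ⊗ x^⊗i evaluates to a + i · x. Evaluating each term at x = 7:
  Term 0 contributes 9 + 0 · 7 = 9
  Term 1 contributes -4 + 1 · 7 = 3
  Term 2 contributes -3 + 2 · 7 = 11
p(7) = ⊕ of these = min[9, 3, 11] = 3.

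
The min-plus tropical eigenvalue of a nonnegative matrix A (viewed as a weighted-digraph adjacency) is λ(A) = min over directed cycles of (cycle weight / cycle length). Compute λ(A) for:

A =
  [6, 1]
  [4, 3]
λ(A) = 5/2

Enumerate directed cycles and compute their means (weight / length). Sample:
  cycle 0 → 0: weight = 6, length = 1, mean = 6/1 ≈ 6.000
  cycle 1 → 1: weight = 3, length = 1, mean = 3/1 ≈ 3.000
  cycle 0 → 1 → 0: weight = 5, length = 2, mean = 5/2 ≈ 2.500
  cycle 1 → 0 → 1: weight = 5, length = 2, mean = 5/2 ≈ 2.500
Minimum mean = 2.500, attained e.g. along the cycle 0 → 1 → 0 with weight 5 and length 2. So λ(A) = 5/2 = 5/2.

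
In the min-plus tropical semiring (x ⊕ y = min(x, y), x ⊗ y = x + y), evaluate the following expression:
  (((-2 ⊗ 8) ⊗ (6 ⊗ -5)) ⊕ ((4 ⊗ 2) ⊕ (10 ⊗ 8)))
(((-2 ⊗ 8) ⊗ (6 ⊗ -5)) ⊕ ((4 ⊗ 2) ⊕ (10 ⊗ 8))) = 6

Expand innermost to outermost. Recall ⊕ takes the minimum of its arguments and ⊗ takes their sum. Working out the expression (((-2 ⊗ 8) ⊗ (6 ⊗ -5)) ⊕ ((4 ⊗ 2) ⊕ (10 ⊗ 8))) gives 6.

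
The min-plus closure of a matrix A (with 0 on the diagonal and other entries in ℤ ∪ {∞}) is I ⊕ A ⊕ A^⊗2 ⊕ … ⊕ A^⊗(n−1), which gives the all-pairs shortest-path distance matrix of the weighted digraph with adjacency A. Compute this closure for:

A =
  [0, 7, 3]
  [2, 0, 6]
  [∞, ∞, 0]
Closure =
  [0, 7, 3]
  [2, 0, 5]
  [∞, ∞, 0]

This is the Floyd-Warshall all-pairs shortest-path computation. For each intermediate vertex k = 0, 1, …, 2, update dist[i][j] ← min(dist[i][j], dist[i][k] + dist[k][j]). The final matrix gives, for each (i, j), the minimum total weight of any directed path from i to j (possibly empty when i = j).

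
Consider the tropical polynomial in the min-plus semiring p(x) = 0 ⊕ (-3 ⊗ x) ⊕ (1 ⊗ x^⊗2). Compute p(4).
p(4) = 0

A tropical monomial a ⊗ x^⊗i evaluates to a + i · x. Evaluating each term at x = 4:
  Term 0 contributes 0 + 0 · 4 = 0
  Term 1 contributes -3 + 1 · 4 = 1
  Term 2 contributes 1 + 2 · 4 = 9
p(4) = ⊕ of these = min[0, 1, 9] = 0.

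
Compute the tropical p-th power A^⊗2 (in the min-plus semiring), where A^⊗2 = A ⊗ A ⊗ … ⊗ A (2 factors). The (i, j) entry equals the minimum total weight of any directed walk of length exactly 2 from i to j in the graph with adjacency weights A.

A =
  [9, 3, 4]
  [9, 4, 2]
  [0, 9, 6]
A^⊗2 =
  [4, 7, 5]
  [2, 8, 6]
  [6, 3, 4]

Each entry (A^⊗2)_ij equals the minimum over all length-2 walks i = v_0 → v_1 → … → v_2 = j of Σ_t A[v_t][v_{t+1}]. For example, for (i, j) = (0, 2) we minimise over 3 possible intermediate vertex sequences; the minimum is 5, attained along the walk 0 → 1 → 2.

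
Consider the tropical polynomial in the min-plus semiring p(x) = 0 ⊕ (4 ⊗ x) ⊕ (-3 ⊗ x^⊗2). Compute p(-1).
p(-1) = -5

A tropical monomial a ⊗ x^⊗i evaluates to a + i · x. Evaluating each term at x = -1:
  Term 0 contributes 0 + 0 · -1 = 0
  Term 1 contributes 4 + 1 · -1 = 3
  Term 2 contributes -3 + 2 · -1 = -5
p(-1) = ⊕ of these = min[0, 3, -5] = -5.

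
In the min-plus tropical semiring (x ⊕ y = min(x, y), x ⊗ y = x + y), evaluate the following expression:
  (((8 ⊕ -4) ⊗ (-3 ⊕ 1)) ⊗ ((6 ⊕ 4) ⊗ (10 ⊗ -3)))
(((8 ⊕ -4) ⊗ (-3 ⊕ 1)) ⊗ ((6 ⊕ 4) ⊗ (10 ⊗ -3))) = 4

Expand innermost to outermost. Recall ⊕ takes the minimum of its arguments and ⊗ takes their sum. Working out the expression (((8 ⊕ -4) ⊗ (-3 ⊕ 1)) ⊗ ((6 ⊕ 4) ⊗ (10 ⊗ -3))) gives 4.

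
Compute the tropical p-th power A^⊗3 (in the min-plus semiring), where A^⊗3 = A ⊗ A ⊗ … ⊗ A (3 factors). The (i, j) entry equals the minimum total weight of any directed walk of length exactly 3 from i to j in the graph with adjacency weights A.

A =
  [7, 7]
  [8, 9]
A^⊗3 =
  [21, 21]
  [22, 22]

Each entry (A^⊗3)_ij equals the minimum over all length-3 walks i = v_0 → v_1 → … → v_3 = j of Σ_t A[v_t][v_{t+1}]. For example, for (i, j) = (0, 1) we minimise over 4 possible intermediate vertex sequences; the minimum is 21, attained along the walk 0 → 0 → 0 → 1.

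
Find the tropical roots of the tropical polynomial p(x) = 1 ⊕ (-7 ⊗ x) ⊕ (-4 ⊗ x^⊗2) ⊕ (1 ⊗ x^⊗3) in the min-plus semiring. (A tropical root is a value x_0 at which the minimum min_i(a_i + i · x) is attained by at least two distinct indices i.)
Roots: {-5, -3, 8}

Each tropical root is a break point of the lower envelope of the lines y = a_i + i · x (there are 4 lines, with slopes 0, 1, ..., 3). Only the lines that attain the minimum somewhere contribute to roots; other lines are dominated. Here the surviving (envelope) indices are i = 3, i = 2, i = 1, i = 0.
Intersections between consecutive envelope lines give the roots: for adjacent envelope indices i < j the intersection is x = (a_i − a_j) / (j − i). Reading off the sorted break points: {-5, -3, 8}.
Verification: at each break x_0, at least two indices attain the minimum of min_i(a_i + i · x_0).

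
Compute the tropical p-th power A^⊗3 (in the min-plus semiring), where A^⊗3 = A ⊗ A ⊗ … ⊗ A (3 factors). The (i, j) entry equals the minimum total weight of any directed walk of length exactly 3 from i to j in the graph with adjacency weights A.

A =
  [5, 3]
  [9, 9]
A^⊗3 =
  [15, 13]
  [19, 17]

Each entry (A^⊗3)_ij equals the minimum over all length-3 walks i = v_0 → v_1 → … → v_3 = j of Σ_t A[v_t][v_{t+1}]. For example, for (i, j) = (0, 1) we minimise over 4 possible intermediate vertex sequences; the minimum is 13, attained along the walk 0 → 0 → 0 → 1.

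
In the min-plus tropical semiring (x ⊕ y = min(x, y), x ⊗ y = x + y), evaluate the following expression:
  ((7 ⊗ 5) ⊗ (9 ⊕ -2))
((7 ⊗ 5) ⊗ (9 ⊕ -2)) = 10

Expand innermost to outermost. Recall ⊕ takes the minimum of its arguments and ⊗ takes their sum. Working out the expression ((7 ⊗ 5) ⊗ (9 ⊕ -2)) gives 10.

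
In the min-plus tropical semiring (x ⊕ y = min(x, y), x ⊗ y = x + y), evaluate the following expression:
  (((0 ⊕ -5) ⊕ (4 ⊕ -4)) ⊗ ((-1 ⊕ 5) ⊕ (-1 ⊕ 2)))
(((0 ⊕ -5) ⊕ (4 ⊕ -4)) ⊗ ((-1 ⊕ 5) ⊕ (-1 ⊕ 2))) = -6

Expand innermost to outermost. Recall ⊕ takes the minimum of its arguments and ⊗ takes their sum. Working out the expression (((0 ⊕ -5) ⊕ (4 ⊕ -4)) ⊗ ((-1 ⊕ 5) ⊕ (-1 ⊕ 2))) gives -6.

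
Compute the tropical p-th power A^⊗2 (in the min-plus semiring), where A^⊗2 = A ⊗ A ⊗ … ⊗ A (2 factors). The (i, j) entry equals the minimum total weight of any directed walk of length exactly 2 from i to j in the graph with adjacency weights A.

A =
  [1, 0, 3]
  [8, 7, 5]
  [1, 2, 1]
A^⊗2 =
  [2, 1, 4]
  [6, 7, 6]
  [2, 1, 2]

Each entry (A^⊗2)_ij equals the minimum over all length-2 walks i = v_0 → v_1 → … → v_2 = j of Σ_t A[v_t][v_{t+1}]. For example, for (i, j) = (0, 2) we minimise over 3 possible intermediate vertex sequences; the minimum is 4, attained along the walk 0 → 0 → 2.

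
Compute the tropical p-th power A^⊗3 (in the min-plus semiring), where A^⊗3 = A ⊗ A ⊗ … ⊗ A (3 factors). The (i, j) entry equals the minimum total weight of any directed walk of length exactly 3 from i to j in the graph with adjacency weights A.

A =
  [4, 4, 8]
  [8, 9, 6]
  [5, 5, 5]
A^⊗3 =
  [12, 12, 14]
  [15, 15, 16]
  [13, 13, 15]

Each entry (A^⊗3)_ij equals the minimum over all length-3 walks i = v_0 → v_1 → … → v_3 = j of Σ_t A[v_t][v_{t+1}]. For example, for (i, j) = (0, 2) we minimise over 9 possible intermediate vertex sequences; the minimum is 14, attained along the walk 0 → 0 → 1 → 2.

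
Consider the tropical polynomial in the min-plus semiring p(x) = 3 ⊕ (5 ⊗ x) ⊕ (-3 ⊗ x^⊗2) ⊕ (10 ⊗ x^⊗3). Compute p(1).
p(1) = -1

A tropical monomial a ⊗ x^⊗i evaluates to a + i · x. Evaluating each term at x = 1:
  Term 0 contributes 3 + 0 · 1 = 3
  Term 1 contributes 5 + 1 · 1 = 6
  Term 2 contributes -3 + 2 · 1 = -1
  Term 3 contributes 10 + 3 · 1 = 13
p(1) = ⊕ of these = min[3, 6, -1, 13] = -1.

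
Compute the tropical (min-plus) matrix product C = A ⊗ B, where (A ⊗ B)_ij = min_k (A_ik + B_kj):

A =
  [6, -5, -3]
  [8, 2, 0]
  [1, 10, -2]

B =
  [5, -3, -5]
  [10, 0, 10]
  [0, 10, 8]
A ⊗ B =
  [-3, -5, 1]
  [0, 2, 3]
  [-2, -2, -4]

Apply the min-plus product entry-by-entry:
  C[0][0] = min over k of (A[0][0] + B[0][0] = 6 + 5 = 11, A[0][1] + B[1][0] = -5 + 10 = 5, A[0][2] + B[2][0] = -3 + 0 = -3) = -3 (attained at k = 2)
  C[0][1] = min over k of (A[0][0] + B[0][1] = 6 + -3 = 3, A[0][1] + B[1][1] = -5 + 0 = -5, A[0][2] + B[2][1] = -3 + 10 = 7) = -5 (attained at k = 1)
  C[0][2] = min over k of (A[0][0] + B[0][2] = 6 + -5 = 1, A[0][1] + B[1][2] = -5 + 10 = 5, A[0][2] + B[2][2] = -3 + 8 = 5) = 1 (attained at k = 0)
  C[1][0] = min over k of (A[1][0] + B[0][0] = 8 + 5 = 13, A[1][1] + B[1][0] = 2 + 10 = 12, A[1][2] + B[2][0] = 0 + 0 = 0) = 0 (attained at k = 2)
  C[1][1] = min over k of (A[1][0] + B[0][1] = 8 + -3 = 5, A[1][1] + B[1][1] = 2 + 0 = 2, A[1][2] + B[2][1] = 0 + 10 = 10) = 2 (attained at k = 1)
  C[1][2] = min over k of (A[1][0] + B[0][2] = 8 + -5 = 3, A[1][1] + B[1][2] = 2 + 10 = 12, A[1][2] + B[2][2] = 0 + 8 = 8) = 3 (attained at k = 0)
  C[2][0] = min over k of (A[2][0] + B[0][0] = 1 + 5 = 6, A[2][1] + B[1][0] = 10 + 10 = 20, A[2][2] + B[2][0] = -2 + 0 = -2) = -2 (attained at k = 2)
  C[2][1] = min over k of (A[2][0] + B[0][1] = 1 + -3 = -2, A[2][1] + B[1][1] = 10 + 0 = 10, A[2][2] + B[2][1] = -2 + 10 = 8) = -2 (attained at k = 0)
  C[2][2] = min over k of (A[2][0] + B[0][2] = 1 + -5 = -4, A[2][1] + B[1][2] = 10 + 10 = 20, A[2][2] + B[2][2] = -2 + 8 = 6) = -4 (attained at k = 0)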